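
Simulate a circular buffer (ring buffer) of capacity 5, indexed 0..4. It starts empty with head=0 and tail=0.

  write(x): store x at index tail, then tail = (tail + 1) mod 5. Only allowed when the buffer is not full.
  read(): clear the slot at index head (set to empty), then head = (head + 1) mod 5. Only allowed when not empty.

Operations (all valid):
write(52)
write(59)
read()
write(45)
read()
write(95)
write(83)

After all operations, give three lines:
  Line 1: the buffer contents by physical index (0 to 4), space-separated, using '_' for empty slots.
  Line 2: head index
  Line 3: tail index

write(52): buf=[52 _ _ _ _], head=0, tail=1, size=1
write(59): buf=[52 59 _ _ _], head=0, tail=2, size=2
read(): buf=[_ 59 _ _ _], head=1, tail=2, size=1
write(45): buf=[_ 59 45 _ _], head=1, tail=3, size=2
read(): buf=[_ _ 45 _ _], head=2, tail=3, size=1
write(95): buf=[_ _ 45 95 _], head=2, tail=4, size=2
write(83): buf=[_ _ 45 95 83], head=2, tail=0, size=3

Answer: _ _ 45 95 83
2
0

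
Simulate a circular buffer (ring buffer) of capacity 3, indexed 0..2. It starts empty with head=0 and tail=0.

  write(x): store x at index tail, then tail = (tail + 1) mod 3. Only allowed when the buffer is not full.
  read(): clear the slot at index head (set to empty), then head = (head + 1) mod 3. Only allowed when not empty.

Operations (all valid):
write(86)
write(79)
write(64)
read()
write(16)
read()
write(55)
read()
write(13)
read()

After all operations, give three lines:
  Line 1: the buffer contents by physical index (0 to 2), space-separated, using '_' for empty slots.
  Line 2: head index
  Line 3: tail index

Answer: _ 55 13
1
0

Derivation:
write(86): buf=[86 _ _], head=0, tail=1, size=1
write(79): buf=[86 79 _], head=0, tail=2, size=2
write(64): buf=[86 79 64], head=0, tail=0, size=3
read(): buf=[_ 79 64], head=1, tail=0, size=2
write(16): buf=[16 79 64], head=1, tail=1, size=3
read(): buf=[16 _ 64], head=2, tail=1, size=2
write(55): buf=[16 55 64], head=2, tail=2, size=3
read(): buf=[16 55 _], head=0, tail=2, size=2
write(13): buf=[16 55 13], head=0, tail=0, size=3
read(): buf=[_ 55 13], head=1, tail=0, size=2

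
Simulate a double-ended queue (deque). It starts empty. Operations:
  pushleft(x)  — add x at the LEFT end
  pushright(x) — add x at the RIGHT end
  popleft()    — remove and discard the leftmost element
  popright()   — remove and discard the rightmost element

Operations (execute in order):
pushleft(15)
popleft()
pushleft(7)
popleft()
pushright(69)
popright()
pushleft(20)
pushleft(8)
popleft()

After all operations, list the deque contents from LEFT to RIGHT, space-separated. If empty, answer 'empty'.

Answer: 20

Derivation:
pushleft(15): [15]
popleft(): []
pushleft(7): [7]
popleft(): []
pushright(69): [69]
popright(): []
pushleft(20): [20]
pushleft(8): [8, 20]
popleft(): [20]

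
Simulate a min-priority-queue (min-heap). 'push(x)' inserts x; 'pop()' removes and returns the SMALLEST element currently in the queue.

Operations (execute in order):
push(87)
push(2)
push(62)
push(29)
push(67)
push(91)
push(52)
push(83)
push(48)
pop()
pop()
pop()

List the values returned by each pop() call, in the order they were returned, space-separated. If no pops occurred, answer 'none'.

push(87): heap contents = [87]
push(2): heap contents = [2, 87]
push(62): heap contents = [2, 62, 87]
push(29): heap contents = [2, 29, 62, 87]
push(67): heap contents = [2, 29, 62, 67, 87]
push(91): heap contents = [2, 29, 62, 67, 87, 91]
push(52): heap contents = [2, 29, 52, 62, 67, 87, 91]
push(83): heap contents = [2, 29, 52, 62, 67, 83, 87, 91]
push(48): heap contents = [2, 29, 48, 52, 62, 67, 83, 87, 91]
pop() → 2: heap contents = [29, 48, 52, 62, 67, 83, 87, 91]
pop() → 29: heap contents = [48, 52, 62, 67, 83, 87, 91]
pop() → 48: heap contents = [52, 62, 67, 83, 87, 91]

Answer: 2 29 48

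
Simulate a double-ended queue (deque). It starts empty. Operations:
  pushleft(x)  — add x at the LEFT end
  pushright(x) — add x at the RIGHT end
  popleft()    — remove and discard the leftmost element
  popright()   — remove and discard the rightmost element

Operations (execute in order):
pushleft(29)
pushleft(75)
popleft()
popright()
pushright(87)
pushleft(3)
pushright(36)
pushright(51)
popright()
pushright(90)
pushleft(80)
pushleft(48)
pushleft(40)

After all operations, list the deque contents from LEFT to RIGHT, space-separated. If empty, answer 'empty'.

Answer: 40 48 80 3 87 36 90

Derivation:
pushleft(29): [29]
pushleft(75): [75, 29]
popleft(): [29]
popright(): []
pushright(87): [87]
pushleft(3): [3, 87]
pushright(36): [3, 87, 36]
pushright(51): [3, 87, 36, 51]
popright(): [3, 87, 36]
pushright(90): [3, 87, 36, 90]
pushleft(80): [80, 3, 87, 36, 90]
pushleft(48): [48, 80, 3, 87, 36, 90]
pushleft(40): [40, 48, 80, 3, 87, 36, 90]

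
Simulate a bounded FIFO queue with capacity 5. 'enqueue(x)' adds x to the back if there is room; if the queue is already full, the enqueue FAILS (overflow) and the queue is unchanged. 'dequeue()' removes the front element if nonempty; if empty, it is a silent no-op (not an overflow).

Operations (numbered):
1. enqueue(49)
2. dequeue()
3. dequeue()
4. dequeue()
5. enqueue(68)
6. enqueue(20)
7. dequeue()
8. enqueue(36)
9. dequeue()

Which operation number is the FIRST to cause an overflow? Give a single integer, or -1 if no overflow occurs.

1. enqueue(49): size=1
2. dequeue(): size=0
3. dequeue(): empty, no-op, size=0
4. dequeue(): empty, no-op, size=0
5. enqueue(68): size=1
6. enqueue(20): size=2
7. dequeue(): size=1
8. enqueue(36): size=2
9. dequeue(): size=1

Answer: -1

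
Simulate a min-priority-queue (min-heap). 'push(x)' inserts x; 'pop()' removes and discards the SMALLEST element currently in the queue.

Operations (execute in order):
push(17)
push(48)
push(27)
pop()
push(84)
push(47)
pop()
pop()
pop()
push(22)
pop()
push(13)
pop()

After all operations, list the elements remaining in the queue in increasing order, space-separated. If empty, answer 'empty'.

Answer: 84

Derivation:
push(17): heap contents = [17]
push(48): heap contents = [17, 48]
push(27): heap contents = [17, 27, 48]
pop() → 17: heap contents = [27, 48]
push(84): heap contents = [27, 48, 84]
push(47): heap contents = [27, 47, 48, 84]
pop() → 27: heap contents = [47, 48, 84]
pop() → 47: heap contents = [48, 84]
pop() → 48: heap contents = [84]
push(22): heap contents = [22, 84]
pop() → 22: heap contents = [84]
push(13): heap contents = [13, 84]
pop() → 13: heap contents = [84]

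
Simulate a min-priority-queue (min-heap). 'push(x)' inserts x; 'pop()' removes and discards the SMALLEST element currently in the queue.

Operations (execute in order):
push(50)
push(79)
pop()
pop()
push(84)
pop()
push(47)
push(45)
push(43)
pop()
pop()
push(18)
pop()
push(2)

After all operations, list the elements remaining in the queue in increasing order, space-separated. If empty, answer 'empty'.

Answer: 2 47

Derivation:
push(50): heap contents = [50]
push(79): heap contents = [50, 79]
pop() → 50: heap contents = [79]
pop() → 79: heap contents = []
push(84): heap contents = [84]
pop() → 84: heap contents = []
push(47): heap contents = [47]
push(45): heap contents = [45, 47]
push(43): heap contents = [43, 45, 47]
pop() → 43: heap contents = [45, 47]
pop() → 45: heap contents = [47]
push(18): heap contents = [18, 47]
pop() → 18: heap contents = [47]
push(2): heap contents = [2, 47]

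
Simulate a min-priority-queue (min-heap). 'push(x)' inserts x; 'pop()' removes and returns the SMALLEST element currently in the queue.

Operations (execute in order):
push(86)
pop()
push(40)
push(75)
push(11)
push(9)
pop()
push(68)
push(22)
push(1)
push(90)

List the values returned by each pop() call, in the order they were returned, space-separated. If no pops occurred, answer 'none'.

push(86): heap contents = [86]
pop() → 86: heap contents = []
push(40): heap contents = [40]
push(75): heap contents = [40, 75]
push(11): heap contents = [11, 40, 75]
push(9): heap contents = [9, 11, 40, 75]
pop() → 9: heap contents = [11, 40, 75]
push(68): heap contents = [11, 40, 68, 75]
push(22): heap contents = [11, 22, 40, 68, 75]
push(1): heap contents = [1, 11, 22, 40, 68, 75]
push(90): heap contents = [1, 11, 22, 40, 68, 75, 90]

Answer: 86 9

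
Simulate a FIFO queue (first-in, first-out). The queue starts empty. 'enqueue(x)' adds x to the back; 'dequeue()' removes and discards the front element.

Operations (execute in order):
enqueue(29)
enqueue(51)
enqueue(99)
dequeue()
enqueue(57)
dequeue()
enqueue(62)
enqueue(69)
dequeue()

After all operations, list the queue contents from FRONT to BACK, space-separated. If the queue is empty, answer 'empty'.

Answer: 57 62 69

Derivation:
enqueue(29): [29]
enqueue(51): [29, 51]
enqueue(99): [29, 51, 99]
dequeue(): [51, 99]
enqueue(57): [51, 99, 57]
dequeue(): [99, 57]
enqueue(62): [99, 57, 62]
enqueue(69): [99, 57, 62, 69]
dequeue(): [57, 62, 69]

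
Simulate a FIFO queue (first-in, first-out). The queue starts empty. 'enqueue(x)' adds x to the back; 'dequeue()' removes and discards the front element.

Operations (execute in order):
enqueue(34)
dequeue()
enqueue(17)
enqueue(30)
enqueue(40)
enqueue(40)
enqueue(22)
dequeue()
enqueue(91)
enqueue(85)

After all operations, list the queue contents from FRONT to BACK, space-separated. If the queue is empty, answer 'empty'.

Answer: 30 40 40 22 91 85

Derivation:
enqueue(34): [34]
dequeue(): []
enqueue(17): [17]
enqueue(30): [17, 30]
enqueue(40): [17, 30, 40]
enqueue(40): [17, 30, 40, 40]
enqueue(22): [17, 30, 40, 40, 22]
dequeue(): [30, 40, 40, 22]
enqueue(91): [30, 40, 40, 22, 91]
enqueue(85): [30, 40, 40, 22, 91, 85]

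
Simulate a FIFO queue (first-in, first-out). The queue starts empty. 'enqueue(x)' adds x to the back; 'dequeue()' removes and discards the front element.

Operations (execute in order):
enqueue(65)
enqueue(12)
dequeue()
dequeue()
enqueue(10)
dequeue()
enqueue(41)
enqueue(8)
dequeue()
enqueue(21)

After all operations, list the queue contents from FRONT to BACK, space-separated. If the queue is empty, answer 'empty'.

enqueue(65): [65]
enqueue(12): [65, 12]
dequeue(): [12]
dequeue(): []
enqueue(10): [10]
dequeue(): []
enqueue(41): [41]
enqueue(8): [41, 8]
dequeue(): [8]
enqueue(21): [8, 21]

Answer: 8 21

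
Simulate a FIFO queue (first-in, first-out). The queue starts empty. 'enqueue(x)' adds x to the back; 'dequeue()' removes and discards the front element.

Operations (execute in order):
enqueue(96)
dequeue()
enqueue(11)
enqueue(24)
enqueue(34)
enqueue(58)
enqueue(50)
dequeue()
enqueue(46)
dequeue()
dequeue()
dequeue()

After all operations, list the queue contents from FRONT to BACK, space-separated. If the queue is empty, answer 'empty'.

Answer: 50 46

Derivation:
enqueue(96): [96]
dequeue(): []
enqueue(11): [11]
enqueue(24): [11, 24]
enqueue(34): [11, 24, 34]
enqueue(58): [11, 24, 34, 58]
enqueue(50): [11, 24, 34, 58, 50]
dequeue(): [24, 34, 58, 50]
enqueue(46): [24, 34, 58, 50, 46]
dequeue(): [34, 58, 50, 46]
dequeue(): [58, 50, 46]
dequeue(): [50, 46]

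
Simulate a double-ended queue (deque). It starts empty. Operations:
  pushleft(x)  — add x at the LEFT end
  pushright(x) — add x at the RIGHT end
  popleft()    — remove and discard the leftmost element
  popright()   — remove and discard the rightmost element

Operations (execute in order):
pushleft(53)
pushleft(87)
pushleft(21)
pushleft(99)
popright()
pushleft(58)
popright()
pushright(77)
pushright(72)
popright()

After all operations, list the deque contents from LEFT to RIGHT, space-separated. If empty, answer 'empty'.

pushleft(53): [53]
pushleft(87): [87, 53]
pushleft(21): [21, 87, 53]
pushleft(99): [99, 21, 87, 53]
popright(): [99, 21, 87]
pushleft(58): [58, 99, 21, 87]
popright(): [58, 99, 21]
pushright(77): [58, 99, 21, 77]
pushright(72): [58, 99, 21, 77, 72]
popright(): [58, 99, 21, 77]

Answer: 58 99 21 77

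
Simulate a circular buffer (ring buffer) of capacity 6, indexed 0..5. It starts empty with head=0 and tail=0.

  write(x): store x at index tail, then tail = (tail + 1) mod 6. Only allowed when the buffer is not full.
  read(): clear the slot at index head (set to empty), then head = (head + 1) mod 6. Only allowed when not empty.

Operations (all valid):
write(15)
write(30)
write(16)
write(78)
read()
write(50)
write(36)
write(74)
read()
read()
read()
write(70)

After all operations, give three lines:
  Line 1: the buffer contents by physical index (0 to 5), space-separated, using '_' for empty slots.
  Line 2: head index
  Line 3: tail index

Answer: 74 70 _ _ 50 36
4
2

Derivation:
write(15): buf=[15 _ _ _ _ _], head=0, tail=1, size=1
write(30): buf=[15 30 _ _ _ _], head=0, tail=2, size=2
write(16): buf=[15 30 16 _ _ _], head=0, tail=3, size=3
write(78): buf=[15 30 16 78 _ _], head=0, tail=4, size=4
read(): buf=[_ 30 16 78 _ _], head=1, tail=4, size=3
write(50): buf=[_ 30 16 78 50 _], head=1, tail=5, size=4
write(36): buf=[_ 30 16 78 50 36], head=1, tail=0, size=5
write(74): buf=[74 30 16 78 50 36], head=1, tail=1, size=6
read(): buf=[74 _ 16 78 50 36], head=2, tail=1, size=5
read(): buf=[74 _ _ 78 50 36], head=3, tail=1, size=4
read(): buf=[74 _ _ _ 50 36], head=4, tail=1, size=3
write(70): buf=[74 70 _ _ 50 36], head=4, tail=2, size=4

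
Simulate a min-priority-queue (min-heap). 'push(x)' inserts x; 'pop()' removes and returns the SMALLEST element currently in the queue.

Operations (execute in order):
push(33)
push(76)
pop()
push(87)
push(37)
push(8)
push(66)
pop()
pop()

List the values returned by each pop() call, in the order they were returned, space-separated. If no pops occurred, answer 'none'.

push(33): heap contents = [33]
push(76): heap contents = [33, 76]
pop() → 33: heap contents = [76]
push(87): heap contents = [76, 87]
push(37): heap contents = [37, 76, 87]
push(8): heap contents = [8, 37, 76, 87]
push(66): heap contents = [8, 37, 66, 76, 87]
pop() → 8: heap contents = [37, 66, 76, 87]
pop() → 37: heap contents = [66, 76, 87]

Answer: 33 8 37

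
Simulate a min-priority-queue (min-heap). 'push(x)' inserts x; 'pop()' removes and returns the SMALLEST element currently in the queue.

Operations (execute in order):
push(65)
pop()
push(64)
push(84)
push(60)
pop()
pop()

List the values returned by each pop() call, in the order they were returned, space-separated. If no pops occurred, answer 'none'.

push(65): heap contents = [65]
pop() → 65: heap contents = []
push(64): heap contents = [64]
push(84): heap contents = [64, 84]
push(60): heap contents = [60, 64, 84]
pop() → 60: heap contents = [64, 84]
pop() → 64: heap contents = [84]

Answer: 65 60 64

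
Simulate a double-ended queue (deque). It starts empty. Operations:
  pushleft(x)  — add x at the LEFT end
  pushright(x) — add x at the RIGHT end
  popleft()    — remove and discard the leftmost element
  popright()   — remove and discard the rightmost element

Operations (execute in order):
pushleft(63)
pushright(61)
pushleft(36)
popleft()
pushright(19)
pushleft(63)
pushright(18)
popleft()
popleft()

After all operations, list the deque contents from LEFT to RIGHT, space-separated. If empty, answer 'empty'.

Answer: 61 19 18

Derivation:
pushleft(63): [63]
pushright(61): [63, 61]
pushleft(36): [36, 63, 61]
popleft(): [63, 61]
pushright(19): [63, 61, 19]
pushleft(63): [63, 63, 61, 19]
pushright(18): [63, 63, 61, 19, 18]
popleft(): [63, 61, 19, 18]
popleft(): [61, 19, 18]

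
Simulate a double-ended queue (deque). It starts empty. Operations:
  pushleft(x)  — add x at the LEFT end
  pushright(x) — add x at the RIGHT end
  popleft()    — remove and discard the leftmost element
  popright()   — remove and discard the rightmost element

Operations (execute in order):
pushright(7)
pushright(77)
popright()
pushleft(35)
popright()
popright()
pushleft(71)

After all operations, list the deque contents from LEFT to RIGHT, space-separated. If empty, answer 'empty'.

pushright(7): [7]
pushright(77): [7, 77]
popright(): [7]
pushleft(35): [35, 7]
popright(): [35]
popright(): []
pushleft(71): [71]

Answer: 71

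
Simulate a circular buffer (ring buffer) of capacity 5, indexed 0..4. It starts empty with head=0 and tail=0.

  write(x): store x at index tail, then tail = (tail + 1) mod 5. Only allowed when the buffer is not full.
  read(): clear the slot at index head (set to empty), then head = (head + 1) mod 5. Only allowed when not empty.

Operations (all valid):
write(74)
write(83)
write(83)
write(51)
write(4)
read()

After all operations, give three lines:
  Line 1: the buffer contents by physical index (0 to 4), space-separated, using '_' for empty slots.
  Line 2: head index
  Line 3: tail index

write(74): buf=[74 _ _ _ _], head=0, tail=1, size=1
write(83): buf=[74 83 _ _ _], head=0, tail=2, size=2
write(83): buf=[74 83 83 _ _], head=0, tail=3, size=3
write(51): buf=[74 83 83 51 _], head=0, tail=4, size=4
write(4): buf=[74 83 83 51 4], head=0, tail=0, size=5
read(): buf=[_ 83 83 51 4], head=1, tail=0, size=4

Answer: _ 83 83 51 4
1
0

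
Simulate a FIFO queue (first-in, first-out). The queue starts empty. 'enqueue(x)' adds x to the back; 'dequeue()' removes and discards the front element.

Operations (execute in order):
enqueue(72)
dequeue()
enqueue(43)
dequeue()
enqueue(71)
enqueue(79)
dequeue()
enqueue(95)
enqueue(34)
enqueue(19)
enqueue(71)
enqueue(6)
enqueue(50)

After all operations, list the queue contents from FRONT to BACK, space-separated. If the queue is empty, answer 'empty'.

enqueue(72): [72]
dequeue(): []
enqueue(43): [43]
dequeue(): []
enqueue(71): [71]
enqueue(79): [71, 79]
dequeue(): [79]
enqueue(95): [79, 95]
enqueue(34): [79, 95, 34]
enqueue(19): [79, 95, 34, 19]
enqueue(71): [79, 95, 34, 19, 71]
enqueue(6): [79, 95, 34, 19, 71, 6]
enqueue(50): [79, 95, 34, 19, 71, 6, 50]

Answer: 79 95 34 19 71 6 50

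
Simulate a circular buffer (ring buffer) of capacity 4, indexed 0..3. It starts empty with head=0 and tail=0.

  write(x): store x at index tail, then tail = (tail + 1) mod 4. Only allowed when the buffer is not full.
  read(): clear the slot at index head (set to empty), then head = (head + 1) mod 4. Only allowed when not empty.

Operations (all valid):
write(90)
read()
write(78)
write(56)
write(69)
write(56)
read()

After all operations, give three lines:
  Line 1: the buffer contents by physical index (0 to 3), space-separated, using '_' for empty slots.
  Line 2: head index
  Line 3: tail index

Answer: 56 _ 56 69
2
1

Derivation:
write(90): buf=[90 _ _ _], head=0, tail=1, size=1
read(): buf=[_ _ _ _], head=1, tail=1, size=0
write(78): buf=[_ 78 _ _], head=1, tail=2, size=1
write(56): buf=[_ 78 56 _], head=1, tail=3, size=2
write(69): buf=[_ 78 56 69], head=1, tail=0, size=3
write(56): buf=[56 78 56 69], head=1, tail=1, size=4
read(): buf=[56 _ 56 69], head=2, tail=1, size=3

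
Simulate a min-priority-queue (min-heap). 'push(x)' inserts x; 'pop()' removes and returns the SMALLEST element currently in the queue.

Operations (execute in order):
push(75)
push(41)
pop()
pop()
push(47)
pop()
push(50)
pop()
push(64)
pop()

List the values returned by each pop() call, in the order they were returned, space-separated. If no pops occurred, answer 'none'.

Answer: 41 75 47 50 64

Derivation:
push(75): heap contents = [75]
push(41): heap contents = [41, 75]
pop() → 41: heap contents = [75]
pop() → 75: heap contents = []
push(47): heap contents = [47]
pop() → 47: heap contents = []
push(50): heap contents = [50]
pop() → 50: heap contents = []
push(64): heap contents = [64]
pop() → 64: heap contents = []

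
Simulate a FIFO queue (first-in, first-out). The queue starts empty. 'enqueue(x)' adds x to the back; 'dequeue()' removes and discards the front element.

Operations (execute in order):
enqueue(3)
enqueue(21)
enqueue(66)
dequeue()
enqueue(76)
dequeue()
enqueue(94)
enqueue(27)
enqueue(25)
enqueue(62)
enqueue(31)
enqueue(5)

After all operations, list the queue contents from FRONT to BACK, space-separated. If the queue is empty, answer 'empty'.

enqueue(3): [3]
enqueue(21): [3, 21]
enqueue(66): [3, 21, 66]
dequeue(): [21, 66]
enqueue(76): [21, 66, 76]
dequeue(): [66, 76]
enqueue(94): [66, 76, 94]
enqueue(27): [66, 76, 94, 27]
enqueue(25): [66, 76, 94, 27, 25]
enqueue(62): [66, 76, 94, 27, 25, 62]
enqueue(31): [66, 76, 94, 27, 25, 62, 31]
enqueue(5): [66, 76, 94, 27, 25, 62, 31, 5]

Answer: 66 76 94 27 25 62 31 5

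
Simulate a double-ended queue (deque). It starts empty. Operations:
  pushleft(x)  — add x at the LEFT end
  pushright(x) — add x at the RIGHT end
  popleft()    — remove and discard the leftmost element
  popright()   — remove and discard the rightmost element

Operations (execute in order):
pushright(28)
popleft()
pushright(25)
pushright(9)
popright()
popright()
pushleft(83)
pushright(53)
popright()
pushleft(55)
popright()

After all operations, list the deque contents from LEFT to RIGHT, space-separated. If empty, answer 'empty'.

pushright(28): [28]
popleft(): []
pushright(25): [25]
pushright(9): [25, 9]
popright(): [25]
popright(): []
pushleft(83): [83]
pushright(53): [83, 53]
popright(): [83]
pushleft(55): [55, 83]
popright(): [55]

Answer: 55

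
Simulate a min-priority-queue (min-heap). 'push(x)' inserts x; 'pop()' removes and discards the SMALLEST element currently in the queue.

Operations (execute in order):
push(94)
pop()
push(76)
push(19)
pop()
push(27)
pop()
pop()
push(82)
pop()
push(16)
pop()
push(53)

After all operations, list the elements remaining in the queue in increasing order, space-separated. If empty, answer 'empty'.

Answer: 53

Derivation:
push(94): heap contents = [94]
pop() → 94: heap contents = []
push(76): heap contents = [76]
push(19): heap contents = [19, 76]
pop() → 19: heap contents = [76]
push(27): heap contents = [27, 76]
pop() → 27: heap contents = [76]
pop() → 76: heap contents = []
push(82): heap contents = [82]
pop() → 82: heap contents = []
push(16): heap contents = [16]
pop() → 16: heap contents = []
push(53): heap contents = [53]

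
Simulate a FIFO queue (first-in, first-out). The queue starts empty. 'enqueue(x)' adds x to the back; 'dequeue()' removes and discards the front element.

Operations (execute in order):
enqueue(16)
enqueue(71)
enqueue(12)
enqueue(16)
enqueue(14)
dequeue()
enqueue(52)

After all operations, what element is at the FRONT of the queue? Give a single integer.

enqueue(16): queue = [16]
enqueue(71): queue = [16, 71]
enqueue(12): queue = [16, 71, 12]
enqueue(16): queue = [16, 71, 12, 16]
enqueue(14): queue = [16, 71, 12, 16, 14]
dequeue(): queue = [71, 12, 16, 14]
enqueue(52): queue = [71, 12, 16, 14, 52]

Answer: 71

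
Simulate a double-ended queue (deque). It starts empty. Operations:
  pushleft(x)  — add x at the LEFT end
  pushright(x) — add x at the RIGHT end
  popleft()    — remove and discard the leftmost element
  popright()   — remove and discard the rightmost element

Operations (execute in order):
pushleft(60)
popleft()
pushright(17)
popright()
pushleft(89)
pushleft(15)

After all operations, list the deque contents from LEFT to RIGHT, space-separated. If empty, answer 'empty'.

Answer: 15 89

Derivation:
pushleft(60): [60]
popleft(): []
pushright(17): [17]
popright(): []
pushleft(89): [89]
pushleft(15): [15, 89]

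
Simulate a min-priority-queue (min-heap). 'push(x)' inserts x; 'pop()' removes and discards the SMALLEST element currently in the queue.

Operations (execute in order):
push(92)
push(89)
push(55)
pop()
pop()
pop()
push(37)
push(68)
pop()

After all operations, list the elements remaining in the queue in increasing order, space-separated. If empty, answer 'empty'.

Answer: 68

Derivation:
push(92): heap contents = [92]
push(89): heap contents = [89, 92]
push(55): heap contents = [55, 89, 92]
pop() → 55: heap contents = [89, 92]
pop() → 89: heap contents = [92]
pop() → 92: heap contents = []
push(37): heap contents = [37]
push(68): heap contents = [37, 68]
pop() → 37: heap contents = [68]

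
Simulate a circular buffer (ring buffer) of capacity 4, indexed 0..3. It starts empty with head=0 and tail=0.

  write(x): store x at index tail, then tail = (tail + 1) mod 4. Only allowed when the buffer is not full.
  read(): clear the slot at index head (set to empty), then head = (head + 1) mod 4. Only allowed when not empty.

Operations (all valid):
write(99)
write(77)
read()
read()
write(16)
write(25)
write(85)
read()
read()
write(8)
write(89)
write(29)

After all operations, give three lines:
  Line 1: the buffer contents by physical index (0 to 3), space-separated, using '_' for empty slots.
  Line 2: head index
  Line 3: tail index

write(99): buf=[99 _ _ _], head=0, tail=1, size=1
write(77): buf=[99 77 _ _], head=0, tail=2, size=2
read(): buf=[_ 77 _ _], head=1, tail=2, size=1
read(): buf=[_ _ _ _], head=2, tail=2, size=0
write(16): buf=[_ _ 16 _], head=2, tail=3, size=1
write(25): buf=[_ _ 16 25], head=2, tail=0, size=2
write(85): buf=[85 _ 16 25], head=2, tail=1, size=3
read(): buf=[85 _ _ 25], head=3, tail=1, size=2
read(): buf=[85 _ _ _], head=0, tail=1, size=1
write(8): buf=[85 8 _ _], head=0, tail=2, size=2
write(89): buf=[85 8 89 _], head=0, tail=3, size=3
write(29): buf=[85 8 89 29], head=0, tail=0, size=4

Answer: 85 8 89 29
0
0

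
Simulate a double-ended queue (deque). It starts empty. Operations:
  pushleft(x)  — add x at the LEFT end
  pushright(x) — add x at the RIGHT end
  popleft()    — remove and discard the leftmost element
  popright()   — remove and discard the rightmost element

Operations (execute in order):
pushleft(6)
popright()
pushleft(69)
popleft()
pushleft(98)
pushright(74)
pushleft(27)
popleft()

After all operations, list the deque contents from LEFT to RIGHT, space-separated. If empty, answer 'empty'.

pushleft(6): [6]
popright(): []
pushleft(69): [69]
popleft(): []
pushleft(98): [98]
pushright(74): [98, 74]
pushleft(27): [27, 98, 74]
popleft(): [98, 74]

Answer: 98 74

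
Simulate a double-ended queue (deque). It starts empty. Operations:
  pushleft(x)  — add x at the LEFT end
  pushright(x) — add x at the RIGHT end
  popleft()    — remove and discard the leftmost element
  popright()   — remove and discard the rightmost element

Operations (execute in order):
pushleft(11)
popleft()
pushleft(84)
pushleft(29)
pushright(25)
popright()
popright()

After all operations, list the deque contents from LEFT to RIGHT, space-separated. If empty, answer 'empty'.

pushleft(11): [11]
popleft(): []
pushleft(84): [84]
pushleft(29): [29, 84]
pushright(25): [29, 84, 25]
popright(): [29, 84]
popright(): [29]

Answer: 29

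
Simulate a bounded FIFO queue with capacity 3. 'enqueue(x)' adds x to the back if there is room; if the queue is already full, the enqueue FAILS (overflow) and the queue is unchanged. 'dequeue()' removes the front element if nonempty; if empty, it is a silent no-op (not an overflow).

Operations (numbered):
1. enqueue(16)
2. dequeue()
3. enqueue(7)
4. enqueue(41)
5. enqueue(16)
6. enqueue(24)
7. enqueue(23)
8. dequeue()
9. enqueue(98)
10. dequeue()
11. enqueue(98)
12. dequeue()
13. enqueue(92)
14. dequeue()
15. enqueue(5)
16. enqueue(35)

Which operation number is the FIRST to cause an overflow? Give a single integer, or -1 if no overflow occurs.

Answer: 6

Derivation:
1. enqueue(16): size=1
2. dequeue(): size=0
3. enqueue(7): size=1
4. enqueue(41): size=2
5. enqueue(16): size=3
6. enqueue(24): size=3=cap → OVERFLOW (fail)
7. enqueue(23): size=3=cap → OVERFLOW (fail)
8. dequeue(): size=2
9. enqueue(98): size=3
10. dequeue(): size=2
11. enqueue(98): size=3
12. dequeue(): size=2
13. enqueue(92): size=3
14. dequeue(): size=2
15. enqueue(5): size=3
16. enqueue(35): size=3=cap → OVERFLOW (fail)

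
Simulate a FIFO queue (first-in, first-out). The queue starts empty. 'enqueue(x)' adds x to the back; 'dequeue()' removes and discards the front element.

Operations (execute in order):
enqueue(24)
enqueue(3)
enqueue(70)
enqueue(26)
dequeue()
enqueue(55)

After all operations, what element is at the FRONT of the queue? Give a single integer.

enqueue(24): queue = [24]
enqueue(3): queue = [24, 3]
enqueue(70): queue = [24, 3, 70]
enqueue(26): queue = [24, 3, 70, 26]
dequeue(): queue = [3, 70, 26]
enqueue(55): queue = [3, 70, 26, 55]

Answer: 3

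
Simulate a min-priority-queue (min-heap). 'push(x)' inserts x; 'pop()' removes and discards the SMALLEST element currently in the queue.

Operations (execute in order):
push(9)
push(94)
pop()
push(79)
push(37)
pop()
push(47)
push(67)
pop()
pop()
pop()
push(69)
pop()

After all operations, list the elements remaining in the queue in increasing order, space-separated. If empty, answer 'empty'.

push(9): heap contents = [9]
push(94): heap contents = [9, 94]
pop() → 9: heap contents = [94]
push(79): heap contents = [79, 94]
push(37): heap contents = [37, 79, 94]
pop() → 37: heap contents = [79, 94]
push(47): heap contents = [47, 79, 94]
push(67): heap contents = [47, 67, 79, 94]
pop() → 47: heap contents = [67, 79, 94]
pop() → 67: heap contents = [79, 94]
pop() → 79: heap contents = [94]
push(69): heap contents = [69, 94]
pop() → 69: heap contents = [94]

Answer: 94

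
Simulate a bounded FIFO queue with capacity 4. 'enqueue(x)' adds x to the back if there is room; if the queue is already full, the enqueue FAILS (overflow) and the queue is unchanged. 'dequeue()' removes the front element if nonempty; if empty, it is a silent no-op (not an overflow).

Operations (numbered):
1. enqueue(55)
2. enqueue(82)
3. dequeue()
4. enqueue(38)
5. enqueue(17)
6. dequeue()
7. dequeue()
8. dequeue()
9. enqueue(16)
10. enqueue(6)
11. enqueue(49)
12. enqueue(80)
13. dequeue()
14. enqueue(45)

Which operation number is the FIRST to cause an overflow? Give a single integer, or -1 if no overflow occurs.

Answer: -1

Derivation:
1. enqueue(55): size=1
2. enqueue(82): size=2
3. dequeue(): size=1
4. enqueue(38): size=2
5. enqueue(17): size=3
6. dequeue(): size=2
7. dequeue(): size=1
8. dequeue(): size=0
9. enqueue(16): size=1
10. enqueue(6): size=2
11. enqueue(49): size=3
12. enqueue(80): size=4
13. dequeue(): size=3
14. enqueue(45): size=4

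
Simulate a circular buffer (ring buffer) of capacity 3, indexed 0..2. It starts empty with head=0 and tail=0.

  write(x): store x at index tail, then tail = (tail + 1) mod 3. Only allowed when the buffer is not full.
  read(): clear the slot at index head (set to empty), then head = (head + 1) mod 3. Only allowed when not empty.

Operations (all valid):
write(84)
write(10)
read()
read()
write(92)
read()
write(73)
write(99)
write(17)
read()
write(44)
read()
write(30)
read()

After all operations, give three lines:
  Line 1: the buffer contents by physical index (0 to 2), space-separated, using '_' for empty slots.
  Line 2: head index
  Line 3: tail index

write(84): buf=[84 _ _], head=0, tail=1, size=1
write(10): buf=[84 10 _], head=0, tail=2, size=2
read(): buf=[_ 10 _], head=1, tail=2, size=1
read(): buf=[_ _ _], head=2, tail=2, size=0
write(92): buf=[_ _ 92], head=2, tail=0, size=1
read(): buf=[_ _ _], head=0, tail=0, size=0
write(73): buf=[73 _ _], head=0, tail=1, size=1
write(99): buf=[73 99 _], head=0, tail=2, size=2
write(17): buf=[73 99 17], head=0, tail=0, size=3
read(): buf=[_ 99 17], head=1, tail=0, size=2
write(44): buf=[44 99 17], head=1, tail=1, size=3
read(): buf=[44 _ 17], head=2, tail=1, size=2
write(30): buf=[44 30 17], head=2, tail=2, size=3
read(): buf=[44 30 _], head=0, tail=2, size=2

Answer: 44 30 _
0
2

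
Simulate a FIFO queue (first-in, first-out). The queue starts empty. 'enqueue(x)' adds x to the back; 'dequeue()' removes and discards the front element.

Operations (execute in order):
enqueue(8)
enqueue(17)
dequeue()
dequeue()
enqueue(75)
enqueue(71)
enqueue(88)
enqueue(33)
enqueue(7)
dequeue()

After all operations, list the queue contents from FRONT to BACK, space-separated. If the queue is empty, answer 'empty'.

enqueue(8): [8]
enqueue(17): [8, 17]
dequeue(): [17]
dequeue(): []
enqueue(75): [75]
enqueue(71): [75, 71]
enqueue(88): [75, 71, 88]
enqueue(33): [75, 71, 88, 33]
enqueue(7): [75, 71, 88, 33, 7]
dequeue(): [71, 88, 33, 7]

Answer: 71 88 33 7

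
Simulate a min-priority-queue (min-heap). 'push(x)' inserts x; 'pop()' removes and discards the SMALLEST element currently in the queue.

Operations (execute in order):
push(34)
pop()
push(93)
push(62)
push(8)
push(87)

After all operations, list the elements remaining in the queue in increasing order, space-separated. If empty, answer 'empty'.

Answer: 8 62 87 93

Derivation:
push(34): heap contents = [34]
pop() → 34: heap contents = []
push(93): heap contents = [93]
push(62): heap contents = [62, 93]
push(8): heap contents = [8, 62, 93]
push(87): heap contents = [8, 62, 87, 93]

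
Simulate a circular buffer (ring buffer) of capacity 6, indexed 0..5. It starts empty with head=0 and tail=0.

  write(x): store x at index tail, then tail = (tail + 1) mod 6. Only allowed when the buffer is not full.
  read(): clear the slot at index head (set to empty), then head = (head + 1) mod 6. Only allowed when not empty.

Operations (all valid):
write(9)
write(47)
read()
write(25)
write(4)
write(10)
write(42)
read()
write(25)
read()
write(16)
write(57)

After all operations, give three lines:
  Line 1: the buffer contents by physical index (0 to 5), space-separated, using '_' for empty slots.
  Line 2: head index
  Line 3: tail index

Answer: 25 16 57 4 10 42
3
3

Derivation:
write(9): buf=[9 _ _ _ _ _], head=0, tail=1, size=1
write(47): buf=[9 47 _ _ _ _], head=0, tail=2, size=2
read(): buf=[_ 47 _ _ _ _], head=1, tail=2, size=1
write(25): buf=[_ 47 25 _ _ _], head=1, tail=3, size=2
write(4): buf=[_ 47 25 4 _ _], head=1, tail=4, size=3
write(10): buf=[_ 47 25 4 10 _], head=1, tail=5, size=4
write(42): buf=[_ 47 25 4 10 42], head=1, tail=0, size=5
read(): buf=[_ _ 25 4 10 42], head=2, tail=0, size=4
write(25): buf=[25 _ 25 4 10 42], head=2, tail=1, size=5
read(): buf=[25 _ _ 4 10 42], head=3, tail=1, size=4
write(16): buf=[25 16 _ 4 10 42], head=3, tail=2, size=5
write(57): buf=[25 16 57 4 10 42], head=3, tail=3, size=6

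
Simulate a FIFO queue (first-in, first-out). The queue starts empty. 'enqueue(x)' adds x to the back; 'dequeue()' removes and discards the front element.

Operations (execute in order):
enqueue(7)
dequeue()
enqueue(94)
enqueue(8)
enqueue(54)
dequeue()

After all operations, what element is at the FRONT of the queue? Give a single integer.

Answer: 8

Derivation:
enqueue(7): queue = [7]
dequeue(): queue = []
enqueue(94): queue = [94]
enqueue(8): queue = [94, 8]
enqueue(54): queue = [94, 8, 54]
dequeue(): queue = [8, 54]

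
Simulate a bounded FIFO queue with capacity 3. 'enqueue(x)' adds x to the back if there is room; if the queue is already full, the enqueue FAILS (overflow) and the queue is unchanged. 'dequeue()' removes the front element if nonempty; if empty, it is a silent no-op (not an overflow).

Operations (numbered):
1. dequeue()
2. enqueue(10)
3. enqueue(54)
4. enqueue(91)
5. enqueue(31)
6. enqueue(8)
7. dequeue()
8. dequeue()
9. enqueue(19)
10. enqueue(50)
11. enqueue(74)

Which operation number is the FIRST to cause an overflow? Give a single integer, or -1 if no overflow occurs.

Answer: 5

Derivation:
1. dequeue(): empty, no-op, size=0
2. enqueue(10): size=1
3. enqueue(54): size=2
4. enqueue(91): size=3
5. enqueue(31): size=3=cap → OVERFLOW (fail)
6. enqueue(8): size=3=cap → OVERFLOW (fail)
7. dequeue(): size=2
8. dequeue(): size=1
9. enqueue(19): size=2
10. enqueue(50): size=3
11. enqueue(74): size=3=cap → OVERFLOW (fail)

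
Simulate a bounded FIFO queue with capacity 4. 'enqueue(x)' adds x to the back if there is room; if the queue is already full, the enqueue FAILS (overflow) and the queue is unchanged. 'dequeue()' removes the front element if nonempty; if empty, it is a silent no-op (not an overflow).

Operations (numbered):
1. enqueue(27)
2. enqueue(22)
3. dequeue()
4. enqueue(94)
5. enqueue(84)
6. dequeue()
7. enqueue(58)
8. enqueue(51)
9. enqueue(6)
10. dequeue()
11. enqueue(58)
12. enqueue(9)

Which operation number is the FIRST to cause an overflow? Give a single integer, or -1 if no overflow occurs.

1. enqueue(27): size=1
2. enqueue(22): size=2
3. dequeue(): size=1
4. enqueue(94): size=2
5. enqueue(84): size=3
6. dequeue(): size=2
7. enqueue(58): size=3
8. enqueue(51): size=4
9. enqueue(6): size=4=cap → OVERFLOW (fail)
10. dequeue(): size=3
11. enqueue(58): size=4
12. enqueue(9): size=4=cap → OVERFLOW (fail)

Answer: 9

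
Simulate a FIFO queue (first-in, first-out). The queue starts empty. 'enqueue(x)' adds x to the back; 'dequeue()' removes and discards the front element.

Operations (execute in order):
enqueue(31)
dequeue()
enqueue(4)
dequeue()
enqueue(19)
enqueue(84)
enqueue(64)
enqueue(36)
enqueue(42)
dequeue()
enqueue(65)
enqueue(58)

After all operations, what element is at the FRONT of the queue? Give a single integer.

Answer: 84

Derivation:
enqueue(31): queue = [31]
dequeue(): queue = []
enqueue(4): queue = [4]
dequeue(): queue = []
enqueue(19): queue = [19]
enqueue(84): queue = [19, 84]
enqueue(64): queue = [19, 84, 64]
enqueue(36): queue = [19, 84, 64, 36]
enqueue(42): queue = [19, 84, 64, 36, 42]
dequeue(): queue = [84, 64, 36, 42]
enqueue(65): queue = [84, 64, 36, 42, 65]
enqueue(58): queue = [84, 64, 36, 42, 65, 58]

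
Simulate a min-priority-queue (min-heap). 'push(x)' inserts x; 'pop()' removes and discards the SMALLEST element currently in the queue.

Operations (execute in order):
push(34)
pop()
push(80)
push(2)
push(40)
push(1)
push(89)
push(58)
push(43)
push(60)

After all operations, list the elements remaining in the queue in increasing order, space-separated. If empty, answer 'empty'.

Answer: 1 2 40 43 58 60 80 89

Derivation:
push(34): heap contents = [34]
pop() → 34: heap contents = []
push(80): heap contents = [80]
push(2): heap contents = [2, 80]
push(40): heap contents = [2, 40, 80]
push(1): heap contents = [1, 2, 40, 80]
push(89): heap contents = [1, 2, 40, 80, 89]
push(58): heap contents = [1, 2, 40, 58, 80, 89]
push(43): heap contents = [1, 2, 40, 43, 58, 80, 89]
push(60): heap contents = [1, 2, 40, 43, 58, 60, 80, 89]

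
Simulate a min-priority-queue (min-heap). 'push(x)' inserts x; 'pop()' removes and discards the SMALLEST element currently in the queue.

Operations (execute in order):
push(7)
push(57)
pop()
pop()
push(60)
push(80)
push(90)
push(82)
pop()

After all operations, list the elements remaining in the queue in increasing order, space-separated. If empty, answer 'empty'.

Answer: 80 82 90

Derivation:
push(7): heap contents = [7]
push(57): heap contents = [7, 57]
pop() → 7: heap contents = [57]
pop() → 57: heap contents = []
push(60): heap contents = [60]
push(80): heap contents = [60, 80]
push(90): heap contents = [60, 80, 90]
push(82): heap contents = [60, 80, 82, 90]
pop() → 60: heap contents = [80, 82, 90]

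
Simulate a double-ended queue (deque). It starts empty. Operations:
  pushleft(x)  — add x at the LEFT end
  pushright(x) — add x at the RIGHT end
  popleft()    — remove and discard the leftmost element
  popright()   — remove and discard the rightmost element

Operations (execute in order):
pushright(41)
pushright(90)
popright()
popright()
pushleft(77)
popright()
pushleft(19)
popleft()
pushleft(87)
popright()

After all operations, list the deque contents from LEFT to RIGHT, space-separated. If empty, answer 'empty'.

pushright(41): [41]
pushright(90): [41, 90]
popright(): [41]
popright(): []
pushleft(77): [77]
popright(): []
pushleft(19): [19]
popleft(): []
pushleft(87): [87]
popright(): []

Answer: empty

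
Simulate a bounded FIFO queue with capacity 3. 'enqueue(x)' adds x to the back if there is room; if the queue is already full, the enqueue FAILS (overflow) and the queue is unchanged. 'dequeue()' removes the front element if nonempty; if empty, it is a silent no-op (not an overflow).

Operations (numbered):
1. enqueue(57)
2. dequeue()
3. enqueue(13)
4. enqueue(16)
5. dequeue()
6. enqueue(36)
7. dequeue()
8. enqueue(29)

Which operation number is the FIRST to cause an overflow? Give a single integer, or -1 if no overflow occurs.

Answer: -1

Derivation:
1. enqueue(57): size=1
2. dequeue(): size=0
3. enqueue(13): size=1
4. enqueue(16): size=2
5. dequeue(): size=1
6. enqueue(36): size=2
7. dequeue(): size=1
8. enqueue(29): size=2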